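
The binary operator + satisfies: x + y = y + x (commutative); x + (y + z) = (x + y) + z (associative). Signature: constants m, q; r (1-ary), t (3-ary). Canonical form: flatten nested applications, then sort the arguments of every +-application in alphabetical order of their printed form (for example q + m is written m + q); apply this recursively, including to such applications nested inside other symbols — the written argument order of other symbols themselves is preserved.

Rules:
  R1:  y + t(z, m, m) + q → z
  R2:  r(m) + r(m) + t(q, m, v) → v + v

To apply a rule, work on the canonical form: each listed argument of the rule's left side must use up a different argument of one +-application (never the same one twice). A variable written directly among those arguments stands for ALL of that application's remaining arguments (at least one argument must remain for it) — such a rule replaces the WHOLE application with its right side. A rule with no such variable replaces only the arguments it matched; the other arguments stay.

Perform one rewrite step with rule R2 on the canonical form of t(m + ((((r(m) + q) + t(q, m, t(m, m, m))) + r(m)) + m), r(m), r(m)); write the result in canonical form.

Answer: t(m + m + q + t(m, m, m) + t(m, m, m), r(m), r(m))

Derivation:
Canonical form:  t(m + m + q + r(m) + r(m) + t(q, m, t(m, m, m)), r(m), r(m))
R2 matches:  uses r(m), r(m), t(q, m, t(m, m, m));  v := t(m, m, m)
New term:  t(m + m + q + t(m, m, m) + t(m, m, m), r(m), r(m))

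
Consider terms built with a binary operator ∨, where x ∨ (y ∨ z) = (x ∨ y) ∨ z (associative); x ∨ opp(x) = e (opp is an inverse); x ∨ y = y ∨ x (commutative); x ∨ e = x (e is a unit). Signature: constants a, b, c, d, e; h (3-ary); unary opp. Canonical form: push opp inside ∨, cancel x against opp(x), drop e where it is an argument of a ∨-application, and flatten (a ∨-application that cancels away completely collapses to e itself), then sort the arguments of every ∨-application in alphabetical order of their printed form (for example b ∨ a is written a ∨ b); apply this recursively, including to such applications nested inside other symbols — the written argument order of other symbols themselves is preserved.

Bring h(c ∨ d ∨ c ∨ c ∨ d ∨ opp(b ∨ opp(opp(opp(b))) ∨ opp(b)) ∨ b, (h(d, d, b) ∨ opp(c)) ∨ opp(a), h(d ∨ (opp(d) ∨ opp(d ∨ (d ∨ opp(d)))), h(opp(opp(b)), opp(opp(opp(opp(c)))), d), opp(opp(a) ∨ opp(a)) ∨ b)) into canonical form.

Answer: h(b ∨ b ∨ c ∨ c ∨ c ∨ d ∨ d, h(d, d, b) ∨ opp(a) ∨ opp(c), h(opp(d), h(b, c, d), a ∨ a ∨ b))

Derivation:
Work inside:  c ∨ d ∨ c ∨ c ∨ d ∨ opp(b ∨ opp(opp(opp(b))) ∨ opp(b)) ∨ b
Push opp inside:  distribute opp over ∨ and collapse double opp
Collect:  c ∨ c ∨ c ∨ d ∨ d ∨ b ∨ b
Sort:  b ∨ b ∨ c ∨ c ∨ c ∨ d ∨ d
Rebuild:  h(b ∨ b ∨ c ∨ c ∨ c ∨ d ∨ d, h(d, d, b) ∨ opp(a) ∨ opp(c), h(opp(d), h(b, c, d), a ∨ a ∨ b))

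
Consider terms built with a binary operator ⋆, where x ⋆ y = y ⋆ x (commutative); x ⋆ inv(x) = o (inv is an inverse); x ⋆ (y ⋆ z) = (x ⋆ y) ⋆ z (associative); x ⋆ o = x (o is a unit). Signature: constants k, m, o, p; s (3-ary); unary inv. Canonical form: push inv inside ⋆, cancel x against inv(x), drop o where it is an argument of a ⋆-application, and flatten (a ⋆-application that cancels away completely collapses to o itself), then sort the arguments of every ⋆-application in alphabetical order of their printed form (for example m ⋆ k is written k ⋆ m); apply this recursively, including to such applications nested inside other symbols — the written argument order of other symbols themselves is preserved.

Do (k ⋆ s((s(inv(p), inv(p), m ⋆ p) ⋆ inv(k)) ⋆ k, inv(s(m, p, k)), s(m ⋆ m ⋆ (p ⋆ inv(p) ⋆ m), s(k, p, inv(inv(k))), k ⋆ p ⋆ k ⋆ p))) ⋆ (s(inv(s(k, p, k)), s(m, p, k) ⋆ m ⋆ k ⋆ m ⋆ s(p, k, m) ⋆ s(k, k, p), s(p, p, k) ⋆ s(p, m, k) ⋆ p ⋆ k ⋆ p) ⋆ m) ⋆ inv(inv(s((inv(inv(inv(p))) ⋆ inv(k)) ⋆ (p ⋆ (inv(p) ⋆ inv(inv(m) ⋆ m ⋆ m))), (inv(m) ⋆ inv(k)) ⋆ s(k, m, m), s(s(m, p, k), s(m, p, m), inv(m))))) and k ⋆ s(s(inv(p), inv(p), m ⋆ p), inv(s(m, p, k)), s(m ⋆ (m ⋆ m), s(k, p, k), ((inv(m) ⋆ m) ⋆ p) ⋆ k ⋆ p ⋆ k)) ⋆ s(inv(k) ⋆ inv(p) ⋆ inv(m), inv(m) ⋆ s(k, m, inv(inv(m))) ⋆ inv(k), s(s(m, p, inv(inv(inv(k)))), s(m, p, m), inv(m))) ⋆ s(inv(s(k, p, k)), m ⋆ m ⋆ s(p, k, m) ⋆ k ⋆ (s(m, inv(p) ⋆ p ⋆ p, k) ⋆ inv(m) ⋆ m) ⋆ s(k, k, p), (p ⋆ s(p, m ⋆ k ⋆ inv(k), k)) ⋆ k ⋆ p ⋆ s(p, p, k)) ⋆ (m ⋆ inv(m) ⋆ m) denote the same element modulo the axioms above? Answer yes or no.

Answer: no — k ⋆ m ⋆ s(inv(k) ⋆ inv(m) ⋆ inv(p), inv(k) ⋆ inv(m) ⋆ s(k, m, m), s(s(m, p, k), s(m, p, m), inv(m))) ⋆ s(inv(s(k, p, k)), k ⋆ m ⋆ m ⋆ s(k, k, p) ⋆ s(m, p, k) ⋆ s(p, k, m), k ⋆ p ⋆ p ⋆ s(p, m, k) ⋆ s(p, p, k)) ⋆ s(s(inv(p), inv(p), m ⋆ p), inv(s(m, p, k)), s(m ⋆ m ⋆ m, s(k, p, k), k ⋆ k ⋆ p ⋆ p)) vs k ⋆ m ⋆ s(inv(k) ⋆ inv(m) ⋆ inv(p), inv(k) ⋆ inv(m) ⋆ s(k, m, m), s(s(m, p, inv(k)), s(m, p, m), inv(m))) ⋆ s(inv(s(k, p, k)), k ⋆ m ⋆ m ⋆ s(k, k, p) ⋆ s(m, p, k) ⋆ s(p, k, m), k ⋆ p ⋆ p ⋆ s(p, m, k) ⋆ s(p, p, k)) ⋆ s(s(inv(p), inv(p), m ⋆ p), inv(s(m, p, k)), s(m ⋆ m ⋆ m, s(k, p, k), k ⋆ k ⋆ p ⋆ p))

Derivation:
Left:  (k ⋆ s((s(inv(p), inv(p), m ⋆ p) ⋆ inv(k)) ⋆ k, inv(s(m, p, k)), s(m ⋆ m ⋆ (p ⋆ inv(p) ⋆ m), s(k, p, inv(inv(k))), k ⋆ p ⋆ k ⋆ p))) ⋆ (s(inv(s(k, p, k)), s(m, p, k) ⋆ m ⋆ k ⋆ m ⋆ s(p, k, m) ⋆ s(k, k, p), s(p, p, k) ⋆ s(p, m, k) ⋆ p ⋆ k ⋆ p) ⋆ m) ⋆ inv(inv(s((inv(inv(inv(p))) ⋆ inv(k)) ⋆ (p ⋆ (inv(p) ⋆ inv(inv(m) ⋆ m ⋆ m))), (inv(m) ⋆ inv(k)) ⋆ s(k, m, m), s(s(m, p, k), s(m, p, m), inv(m)))))
  Push inv inside:  distribute inv over ⋆ and collapse double inv
  Collect terms:  k ⋆ s(s(inv(p), inv(p), m ⋆ p), inv(s(m, p, k)), s(m ⋆ m ⋆ m, s(k, p, k), k ⋆ k ⋆ p ⋆ p)) ⋆ s(inv(s(k, p, k)), k ⋆ m ⋆ m ⋆ s(k, k, p) ⋆ s(m, p, k) ⋆ s(p, k, m), k ⋆ p ⋆ p ⋆ s(p, m, k) ⋆ s(p, p, k)) ⋆ m ⋆ s(inv(k) ⋆ inv(m) ⋆ inv(p), inv(k) ⋆ inv(m) ⋆ s(k, m, m), s(s(m, p, k), s(m, p, m), inv(m)))
  Sort:  k ⋆ m ⋆ s(inv(k) ⋆ inv(m) ⋆ inv(p), inv(k) ⋆ inv(m) ⋆ s(k, m, m), s(s(m, p, k), s(m, p, m), inv(m))) ⋆ s(inv(s(k, p, k)), k ⋆ m ⋆ m ⋆ s(k, k, p) ⋆ s(m, p, k) ⋆ s(p, k, m), k ⋆ p ⋆ p ⋆ s(p, m, k) ⋆ s(p, p, k)) ⋆ s(s(inv(p), inv(p), m ⋆ p), inv(s(m, p, k)), s(m ⋆ m ⋆ m, s(k, p, k), k ⋆ k ⋆ p ⋆ p))
Right:  k ⋆ s(s(inv(p), inv(p), m ⋆ p), inv(s(m, p, k)), s(m ⋆ (m ⋆ m), s(k, p, k), ((inv(m) ⋆ m) ⋆ p) ⋆ k ⋆ p ⋆ k)) ⋆ s(inv(k) ⋆ inv(p) ⋆ inv(m), inv(m) ⋆ s(k, m, inv(inv(m))) ⋆ inv(k), s(s(m, p, inv(inv(inv(k)))), s(m, p, m), inv(m))) ⋆ s(inv(s(k, p, k)), m ⋆ m ⋆ s(p, k, m) ⋆ k ⋆ (s(m, inv(p) ⋆ p ⋆ p, k) ⋆ inv(m) ⋆ m) ⋆ s(k, k, p), (p ⋆ s(p, m ⋆ k ⋆ inv(k), k)) ⋆ k ⋆ p ⋆ s(p, p, k)) ⋆ (m ⋆ inv(m) ⋆ m)
  Push inv inside:  distribute inv over ⋆ and collapse double inv
  Collect:  k ⋆ s(s(inv(p), inv(p), m ⋆ p), inv(s(m, p, k)), s(m ⋆ m ⋆ m, s(k, p, k), k ⋆ k ⋆ p ⋆ p)) ⋆ s(inv(k) ⋆ inv(m) ⋆ inv(p), inv(k) ⋆ inv(m) ⋆ s(k, m, m), s(s(m, p, inv(k)), s(m, p, m), inv(m))) ⋆ s(inv(s(k, p, k)), k ⋆ m ⋆ m ⋆ s(k, k, p) ⋆ s(m, p, k) ⋆ s(p, k, m), k ⋆ p ⋆ p ⋆ s(p, m, k) ⋆ s(p, p, k)) ⋆ m
  Sort arguments:  k ⋆ m ⋆ s(inv(k) ⋆ inv(m) ⋆ inv(p), inv(k) ⋆ inv(m) ⋆ s(k, m, m), s(s(m, p, inv(k)), s(m, p, m), inv(m))) ⋆ s(inv(s(k, p, k)), k ⋆ m ⋆ m ⋆ s(k, k, p) ⋆ s(m, p, k) ⋆ s(p, k, m), k ⋆ p ⋆ p ⋆ s(p, m, k) ⋆ s(p, p, k)) ⋆ s(s(inv(p), inv(p), m ⋆ p), inv(s(m, p, k)), s(m ⋆ m ⋆ m, s(k, p, k), k ⋆ k ⋆ p ⋆ p))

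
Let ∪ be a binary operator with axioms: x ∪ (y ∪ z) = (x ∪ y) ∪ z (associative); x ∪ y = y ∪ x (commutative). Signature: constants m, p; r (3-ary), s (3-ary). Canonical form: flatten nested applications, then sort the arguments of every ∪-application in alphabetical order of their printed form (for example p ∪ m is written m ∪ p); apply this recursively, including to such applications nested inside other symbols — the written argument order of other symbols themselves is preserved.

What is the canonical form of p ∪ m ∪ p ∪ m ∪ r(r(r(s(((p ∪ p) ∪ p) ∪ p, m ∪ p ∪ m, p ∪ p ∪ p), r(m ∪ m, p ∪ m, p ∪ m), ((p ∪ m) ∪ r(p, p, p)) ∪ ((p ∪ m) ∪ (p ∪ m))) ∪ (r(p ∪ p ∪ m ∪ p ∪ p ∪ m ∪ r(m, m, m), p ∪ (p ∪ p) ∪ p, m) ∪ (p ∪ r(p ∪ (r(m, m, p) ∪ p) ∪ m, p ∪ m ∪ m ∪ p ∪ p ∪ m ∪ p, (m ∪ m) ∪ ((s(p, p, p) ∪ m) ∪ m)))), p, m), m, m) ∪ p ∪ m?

Answer: m ∪ m ∪ m ∪ p ∪ p ∪ p ∪ r(r(p ∪ r(m ∪ m ∪ p ∪ p ∪ p ∪ p ∪ r(m, m, m), p ∪ p ∪ p ∪ p, m) ∪ r(m ∪ p ∪ p ∪ r(m, m, p), m ∪ m ∪ m ∪ p ∪ p ∪ p ∪ p, m ∪ m ∪ m ∪ m ∪ s(p, p, p)) ∪ r(s(p ∪ p ∪ p ∪ p, m ∪ m ∪ p, p ∪ p ∪ p), r(m ∪ m, m ∪ p, m ∪ p), m ∪ m ∪ m ∪ p ∪ p ∪ p ∪ r(p, p, p)), p, m), m, m)

Derivation:
Simplify inside:  r(r(r(s(((p ∪ p) ∪ p) ∪ p, m ∪ p ∪ m, p ∪ p ∪ p), r(m ∪ m, p ∪ m, p ∪ m), ((p ∪ m) ∪ r(p, p, p)) ∪ ((p ∪ m) ∪ (p ∪ m))) ∪ (r(p ∪ p ∪ m ∪ p ∪ p ∪ m ∪ r(m, m, m), p ∪ (p ∪ p) ∪ p, m) ∪ (p ∪ r(p ∪ (r(m, m, p) ∪ p) ∪ m, p ∪ m ∪ m ∪ p ∪ p ∪ m ∪ p, (m ∪ m) ∪ ((s(p, p, p) ∪ m) ∪ m)))), p, m), m, m)  →  r(r(p ∪ r(m ∪ m ∪ p ∪ p ∪ p ∪ p ∪ r(m, m, m), p ∪ p ∪ p ∪ p, m) ∪ r(m ∪ p ∪ p ∪ r(m, m, p), m ∪ m ∪ m ∪ p ∪ p ∪ p ∪ p, m ∪ m ∪ m ∪ m ∪ s(p, p, p)) ∪ r(s(p ∪ p ∪ p ∪ p, m ∪ m ∪ p, p ∪ p ∪ p), r(m ∪ m, m ∪ p, m ∪ p), m ∪ m ∪ m ∪ p ∪ p ∪ p ∪ r(p, p, p)), p, m), m, m)
Sort:  m ∪ m ∪ m ∪ p ∪ p ∪ p ∪ r(r(p ∪ r(m ∪ m ∪ p ∪ p ∪ p ∪ p ∪ r(m, m, m), p ∪ p ∪ p ∪ p, m) ∪ r(m ∪ p ∪ p ∪ r(m, m, p), m ∪ m ∪ m ∪ p ∪ p ∪ p ∪ p, m ∪ m ∪ m ∪ m ∪ s(p, p, p)) ∪ r(s(p ∪ p ∪ p ∪ p, m ∪ m ∪ p, p ∪ p ∪ p), r(m ∪ m, m ∪ p, m ∪ p), m ∪ m ∪ m ∪ p ∪ p ∪ p ∪ r(p, p, p)), p, m), m, m)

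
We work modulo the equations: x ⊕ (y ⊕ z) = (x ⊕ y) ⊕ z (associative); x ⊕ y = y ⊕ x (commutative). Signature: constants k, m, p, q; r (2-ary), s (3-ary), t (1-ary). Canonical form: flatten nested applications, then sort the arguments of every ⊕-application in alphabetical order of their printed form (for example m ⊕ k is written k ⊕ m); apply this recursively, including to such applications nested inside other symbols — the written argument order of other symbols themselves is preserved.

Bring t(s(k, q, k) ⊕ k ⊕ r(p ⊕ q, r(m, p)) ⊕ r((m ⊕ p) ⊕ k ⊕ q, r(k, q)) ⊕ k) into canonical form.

Descend into:  s(k, q, k) ⊕ k ⊕ r(p ⊕ q, r(m, p)) ⊕ r((m ⊕ p) ⊕ k ⊕ q, r(k, q)) ⊕ k
Inside:  r((m ⊕ p) ⊕ k ⊕ q, r(k, q))  →  r(k ⊕ m ⊕ p ⊕ q, r(k, q))
Sort arguments:  k ⊕ k ⊕ r(k ⊕ m ⊕ p ⊕ q, r(k, q)) ⊕ r(p ⊕ q, r(m, p)) ⊕ s(k, q, k)
Put back:  t(k ⊕ k ⊕ r(k ⊕ m ⊕ p ⊕ q, r(k, q)) ⊕ r(p ⊕ q, r(m, p)) ⊕ s(k, q, k))

Answer: t(k ⊕ k ⊕ r(k ⊕ m ⊕ p ⊕ q, r(k, q)) ⊕ r(p ⊕ q, r(m, p)) ⊕ s(k, q, k))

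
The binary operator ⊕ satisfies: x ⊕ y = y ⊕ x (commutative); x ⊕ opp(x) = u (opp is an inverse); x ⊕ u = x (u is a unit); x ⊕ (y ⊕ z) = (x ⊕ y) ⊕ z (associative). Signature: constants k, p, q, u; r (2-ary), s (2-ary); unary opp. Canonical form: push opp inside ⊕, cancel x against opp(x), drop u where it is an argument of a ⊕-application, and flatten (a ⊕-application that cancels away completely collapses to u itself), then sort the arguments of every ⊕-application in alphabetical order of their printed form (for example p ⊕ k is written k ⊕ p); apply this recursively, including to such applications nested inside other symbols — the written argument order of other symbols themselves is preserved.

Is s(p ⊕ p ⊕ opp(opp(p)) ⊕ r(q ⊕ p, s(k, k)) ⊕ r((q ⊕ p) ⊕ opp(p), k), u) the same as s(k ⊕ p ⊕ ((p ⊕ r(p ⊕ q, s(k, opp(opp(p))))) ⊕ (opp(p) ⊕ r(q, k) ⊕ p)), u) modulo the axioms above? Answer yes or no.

Answer: no — s(p ⊕ p ⊕ p ⊕ r(p ⊕ q, s(k, k)) ⊕ r(q, k), u) vs s(k ⊕ p ⊕ p ⊕ r(p ⊕ q, s(k, p)) ⊕ r(q, k), u)

Derivation:
Left:  s(p ⊕ p ⊕ opp(opp(p)) ⊕ r(q ⊕ p, s(k, k)) ⊕ r((q ⊕ p) ⊕ opp(p), k), u)
  Work inside:  p ⊕ p ⊕ opp(opp(p)) ⊕ r(q ⊕ p, s(k, k)) ⊕ r((q ⊕ p) ⊕ opp(p), k)
  Push opp inside:  distribute opp over ⊕ and collapse double opp
  Combine occurrences:  p ⊕ p ⊕ p ⊕ r(p ⊕ q, s(k, k)) ⊕ r(q, k)
  Put back:  s(p ⊕ p ⊕ p ⊕ r(p ⊕ q, s(k, k)) ⊕ r(q, k), u)
Right:  s(k ⊕ p ⊕ ((p ⊕ r(p ⊕ q, s(k, opp(opp(p))))) ⊕ (opp(p) ⊕ r(q, k) ⊕ p)), u)
  Work inside:  k ⊕ p ⊕ ((p ⊕ r(p ⊕ q, s(k, opp(opp(p))))) ⊕ (opp(p) ⊕ r(q, k) ⊕ p))
  Push opp inside:  distribute opp over ⊕ and collapse double opp
  Combine occurrences:  k ⊕ p ⊕ p ⊕ r(p ⊕ q, s(k, p)) ⊕ r(q, k)
  Put back:  s(k ⊕ p ⊕ p ⊕ r(p ⊕ q, s(k, p)) ⊕ r(q, k), u)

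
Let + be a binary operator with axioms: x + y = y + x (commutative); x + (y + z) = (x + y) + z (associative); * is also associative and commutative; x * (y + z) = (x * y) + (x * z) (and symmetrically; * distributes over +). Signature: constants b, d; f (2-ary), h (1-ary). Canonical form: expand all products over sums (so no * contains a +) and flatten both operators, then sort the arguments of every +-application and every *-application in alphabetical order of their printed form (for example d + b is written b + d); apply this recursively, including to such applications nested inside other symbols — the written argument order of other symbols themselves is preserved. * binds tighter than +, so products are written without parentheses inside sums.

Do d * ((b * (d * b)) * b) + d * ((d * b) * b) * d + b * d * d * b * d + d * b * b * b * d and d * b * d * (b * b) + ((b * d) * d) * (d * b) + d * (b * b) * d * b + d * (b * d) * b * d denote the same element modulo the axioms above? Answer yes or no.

Answer: yes — both canonical forms are b * b * b * d * d + b * b * b * d * d + b * b * d * d * d + b * b * d * d * d

Derivation:
Left:  d * ((b * (d * b)) * b) + d * ((d * b) * b) * d + b * d * d * b * d + d * b * b * b * d
  Flatten:  b * b * b * d * d + b * b * d * d * d + b * b * d * d * d + b * b * b * d * d
  Sort:  b * b * b * d * d + b * b * b * d * d + b * b * d * d * d + b * b * d * d * d
Right:  d * b * d * (b * b) + ((b * d) * d) * (d * b) + d * (b * b) * d * b + d * (b * d) * b * d
  Merge nested applications:  b * b * b * d * d + b * b * d * d * d + b * b * b * d * d + b * b * d * d * d
  Order the arguments:  b * b * b * d * d + b * b * b * d * d + b * b * d * d * d + b * b * d * d * d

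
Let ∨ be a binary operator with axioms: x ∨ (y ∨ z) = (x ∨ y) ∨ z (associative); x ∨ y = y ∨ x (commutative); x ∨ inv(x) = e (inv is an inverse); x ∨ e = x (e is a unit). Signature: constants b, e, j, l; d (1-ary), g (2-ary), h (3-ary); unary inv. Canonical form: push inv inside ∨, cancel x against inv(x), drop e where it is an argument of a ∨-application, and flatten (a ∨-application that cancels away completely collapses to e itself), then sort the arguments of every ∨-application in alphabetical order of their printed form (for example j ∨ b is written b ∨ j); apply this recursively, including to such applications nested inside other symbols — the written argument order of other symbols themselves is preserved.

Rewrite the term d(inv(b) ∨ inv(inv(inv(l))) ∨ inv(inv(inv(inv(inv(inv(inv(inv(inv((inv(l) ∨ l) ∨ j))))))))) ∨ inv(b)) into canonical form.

Descend into:  inv(b) ∨ inv(inv(inv(l))) ∨ inv(inv(inv(inv(inv(inv(inv(inv(inv((inv(l) ∨ l) ∨ j))))))))) ∨ inv(b)
Push inv inside:  distribute inv over ∨ and collapse double inv
Collect terms:  inv(b) ∨ inv(b) ∨ inv(l) ∨ inv(j)
Sort:  inv(b) ∨ inv(b) ∨ inv(j) ∨ inv(l)
Rebuild:  d(inv(b) ∨ inv(b) ∨ inv(j) ∨ inv(l))

Answer: d(inv(b) ∨ inv(b) ∨ inv(j) ∨ inv(l))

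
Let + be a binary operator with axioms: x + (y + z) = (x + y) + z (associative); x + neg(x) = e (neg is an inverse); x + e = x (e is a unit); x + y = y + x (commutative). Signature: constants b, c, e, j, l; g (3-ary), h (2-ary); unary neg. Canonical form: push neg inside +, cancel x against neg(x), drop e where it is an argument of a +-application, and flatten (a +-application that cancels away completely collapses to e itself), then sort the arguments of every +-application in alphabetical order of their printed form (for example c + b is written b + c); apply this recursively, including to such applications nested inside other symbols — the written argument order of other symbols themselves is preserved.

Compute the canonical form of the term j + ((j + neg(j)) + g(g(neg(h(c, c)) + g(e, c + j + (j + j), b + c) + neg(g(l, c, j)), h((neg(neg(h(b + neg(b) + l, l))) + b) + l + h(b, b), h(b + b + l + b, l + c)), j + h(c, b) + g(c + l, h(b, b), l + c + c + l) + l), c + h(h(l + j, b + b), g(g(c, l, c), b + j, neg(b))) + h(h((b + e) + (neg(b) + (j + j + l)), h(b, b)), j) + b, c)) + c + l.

Push neg inside:  distribute neg over + and collapse double neg
Collect terms:  j + g(g(g(e, c + j + j + j, b + c) + neg(g(l, c, j)) + neg(h(c, c)), h(b + h(b, b) + h(l, l) + l, h(b + b + b + l, c + l)), g(c + l, h(b, b), c + c + l + l) + h(c, b) + j + l), b + c + h(h(j + j + l, h(b, b)), j) + h(h(j + l, b + b), g(g(c, l, c), b + j, neg(b))), c) + c + l
Order the arguments:  c + g(g(g(e, c + j + j + j, b + c) + neg(g(l, c, j)) + neg(h(c, c)), h(b + h(b, b) + h(l, l) + l, h(b + b + b + l, c + l)), g(c + l, h(b, b), c + c + l + l) + h(c, b) + j + l), b + c + h(h(j + j + l, h(b, b)), j) + h(h(j + l, b + b), g(g(c, l, c), b + j, neg(b))), c) + j + l

Answer: c + g(g(g(e, c + j + j + j, b + c) + neg(g(l, c, j)) + neg(h(c, c)), h(b + h(b, b) + h(l, l) + l, h(b + b + b + l, c + l)), g(c + l, h(b, b), c + c + l + l) + h(c, b) + j + l), b + c + h(h(j + j + l, h(b, b)), j) + h(h(j + l, b + b), g(g(c, l, c), b + j, neg(b))), c) + j + l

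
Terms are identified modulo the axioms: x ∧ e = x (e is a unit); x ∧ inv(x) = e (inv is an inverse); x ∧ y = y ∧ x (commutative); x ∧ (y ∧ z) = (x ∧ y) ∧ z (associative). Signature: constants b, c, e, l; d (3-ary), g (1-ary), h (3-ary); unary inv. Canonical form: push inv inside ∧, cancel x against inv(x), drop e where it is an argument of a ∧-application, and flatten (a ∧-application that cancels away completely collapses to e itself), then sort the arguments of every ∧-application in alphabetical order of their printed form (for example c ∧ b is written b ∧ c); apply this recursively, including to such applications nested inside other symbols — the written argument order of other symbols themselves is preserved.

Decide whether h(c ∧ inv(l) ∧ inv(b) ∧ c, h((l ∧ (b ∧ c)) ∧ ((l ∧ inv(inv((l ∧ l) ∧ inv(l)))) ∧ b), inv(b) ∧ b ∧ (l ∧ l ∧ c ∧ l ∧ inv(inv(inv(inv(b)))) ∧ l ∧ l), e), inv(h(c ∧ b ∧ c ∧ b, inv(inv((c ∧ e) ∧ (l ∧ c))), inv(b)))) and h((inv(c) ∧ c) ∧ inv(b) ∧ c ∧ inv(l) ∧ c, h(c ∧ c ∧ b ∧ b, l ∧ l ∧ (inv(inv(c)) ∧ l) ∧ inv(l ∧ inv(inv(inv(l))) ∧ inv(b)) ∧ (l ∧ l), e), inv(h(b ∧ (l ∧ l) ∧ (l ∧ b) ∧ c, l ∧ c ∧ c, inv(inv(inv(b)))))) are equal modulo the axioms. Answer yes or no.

Answer: no — h(c ∧ c ∧ inv(b) ∧ inv(l), h(b ∧ b ∧ c ∧ l ∧ l ∧ l, b ∧ c ∧ l ∧ l ∧ l ∧ l ∧ l, e), inv(h(b ∧ b ∧ c ∧ c, c ∧ c ∧ l, inv(b)))) vs h(c ∧ c ∧ inv(b) ∧ inv(l), h(b ∧ b ∧ c ∧ c, b ∧ c ∧ l ∧ l ∧ l ∧ l ∧ l, e), inv(h(b ∧ b ∧ c ∧ l ∧ l ∧ l, c ∧ c ∧ l, inv(b))))

Derivation:
Left:  h(c ∧ inv(l) ∧ inv(b) ∧ c, h((l ∧ (b ∧ c)) ∧ ((l ∧ inv(inv((l ∧ l) ∧ inv(l)))) ∧ b), inv(b) ∧ b ∧ (l ∧ l ∧ c ∧ l ∧ inv(inv(inv(inv(b)))) ∧ l ∧ l), e), inv(h(c ∧ b ∧ c ∧ b, inv(inv((c ∧ e) ∧ (l ∧ c))), inv(b))))
  Focus inside:  (l ∧ (b ∧ c)) ∧ ((l ∧ inv(inv((l ∧ l) ∧ inv(l)))) ∧ b)
  Push inv inside:  distribute inv over ∧ and collapse double inv
  Collect terms:  l ∧ l ∧ l ∧ b ∧ b ∧ c
  Sort:  b ∧ b ∧ c ∧ l ∧ l ∧ l
  Rebuild:  h(c ∧ c ∧ inv(b) ∧ inv(l), h(b ∧ b ∧ c ∧ l ∧ l ∧ l, b ∧ c ∧ l ∧ l ∧ l ∧ l ∧ l, e), inv(h(b ∧ b ∧ c ∧ c, c ∧ c ∧ l, inv(b))))
Right:  h((inv(c) ∧ c) ∧ inv(b) ∧ c ∧ inv(l) ∧ c, h(c ∧ c ∧ b ∧ b, l ∧ l ∧ (inv(inv(c)) ∧ l) ∧ inv(l ∧ inv(inv(inv(l))) ∧ inv(b)) ∧ (l ∧ l), e), inv(h(b ∧ (l ∧ l) ∧ (l ∧ b) ∧ c, l ∧ c ∧ c, inv(inv(inv(b))))))
  Descend into:  l ∧ l ∧ (inv(inv(c)) ∧ l) ∧ inv(l ∧ inv(inv(inv(l))) ∧ inv(b)) ∧ (l ∧ l)
  Push inv inside:  distribute inv over ∧ and collapse double inv
  Combine occurrences:  l ∧ l ∧ l ∧ l ∧ l ∧ c ∧ b
  Sort:  b ∧ c ∧ l ∧ l ∧ l ∧ l ∧ l
  Rebuild:  h(c ∧ c ∧ inv(b) ∧ inv(l), h(b ∧ b ∧ c ∧ c, b ∧ c ∧ l ∧ l ∧ l ∧ l ∧ l, e), inv(h(b ∧ b ∧ c ∧ l ∧ l ∧ l, c ∧ c ∧ l, inv(b))))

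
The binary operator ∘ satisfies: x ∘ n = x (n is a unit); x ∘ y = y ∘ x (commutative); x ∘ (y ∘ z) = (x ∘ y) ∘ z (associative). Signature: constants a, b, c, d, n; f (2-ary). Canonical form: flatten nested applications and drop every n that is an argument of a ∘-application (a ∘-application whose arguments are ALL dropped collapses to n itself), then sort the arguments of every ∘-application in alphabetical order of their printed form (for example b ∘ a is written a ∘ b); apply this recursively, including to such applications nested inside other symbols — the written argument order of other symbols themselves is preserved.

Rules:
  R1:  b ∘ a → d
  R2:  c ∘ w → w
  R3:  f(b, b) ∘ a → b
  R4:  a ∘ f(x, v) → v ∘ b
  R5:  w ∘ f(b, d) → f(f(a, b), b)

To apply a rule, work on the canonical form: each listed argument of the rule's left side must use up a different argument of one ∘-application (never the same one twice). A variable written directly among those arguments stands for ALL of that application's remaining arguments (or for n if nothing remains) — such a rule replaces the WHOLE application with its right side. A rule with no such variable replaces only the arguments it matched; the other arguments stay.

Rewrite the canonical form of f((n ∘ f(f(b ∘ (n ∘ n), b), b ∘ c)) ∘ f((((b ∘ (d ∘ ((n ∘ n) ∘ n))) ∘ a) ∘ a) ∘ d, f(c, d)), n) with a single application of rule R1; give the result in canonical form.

Canonical form:  f(f(a ∘ a ∘ b ∘ d ∘ d, f(c, d)) ∘ f(f(b, b), b ∘ c), n)
R1 matches:  uses a, b
Result:  f(f(a ∘ d ∘ d ∘ d, f(c, d)) ∘ f(f(b, b), b ∘ c), n)

Answer: f(f(a ∘ d ∘ d ∘ d, f(c, d)) ∘ f(f(b, b), b ∘ c), n)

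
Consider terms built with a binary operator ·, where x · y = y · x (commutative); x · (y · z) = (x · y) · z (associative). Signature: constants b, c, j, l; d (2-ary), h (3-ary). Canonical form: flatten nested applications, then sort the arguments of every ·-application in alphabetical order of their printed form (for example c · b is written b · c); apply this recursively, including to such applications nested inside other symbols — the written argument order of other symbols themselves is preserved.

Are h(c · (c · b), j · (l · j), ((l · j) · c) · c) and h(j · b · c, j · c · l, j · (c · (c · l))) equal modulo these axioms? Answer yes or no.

Left:  h(c · (c · b), j · (l · j), ((l · j) · c) · c)
  Work inside:  ((l · j) · c) · c
  Un-nest:  l · j · c · c
  Order the arguments:  c · c · j · l
  Reassemble:  h(b · c · c, j · j · l, c · c · j · l)
Right:  h(j · b · c, j · c · l, j · (c · (c · l)))
  Descend into:  j · (c · (c · l))
  Merge nested applications:  j · c · c · l
  Order the arguments:  c · c · j · l
  Put back:  h(b · c · j, c · j · l, c · c · j · l)

Answer: no — h(b · c · c, j · j · l, c · c · j · l) vs h(b · c · j, c · j · l, c · c · j · l)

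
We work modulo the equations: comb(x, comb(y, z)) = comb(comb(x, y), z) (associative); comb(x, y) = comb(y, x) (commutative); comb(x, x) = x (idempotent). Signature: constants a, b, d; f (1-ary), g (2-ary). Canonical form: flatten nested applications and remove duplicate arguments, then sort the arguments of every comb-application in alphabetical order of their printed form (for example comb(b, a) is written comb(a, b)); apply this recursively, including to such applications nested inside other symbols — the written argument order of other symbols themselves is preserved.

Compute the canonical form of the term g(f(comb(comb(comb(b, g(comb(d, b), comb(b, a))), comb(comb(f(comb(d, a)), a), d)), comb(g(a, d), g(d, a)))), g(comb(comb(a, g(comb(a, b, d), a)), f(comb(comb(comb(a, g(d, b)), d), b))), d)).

Focus inside:  comb(comb(comb(b, g(comb(d, b), comb(b, a))), comb(comb(f(comb(d, a)), a), d)), comb(g(a, d), g(d, a)))
Merge nested applications:  comb(b, g(comb(d, b), comb(b, a)), f(comb(d, a)), a, d, g(a, d), g(d, a))
Inside:  g(comb(d, b), comb(b, a))  →  g(comb(b, d), comb(a, b))
Canonicalize subterm:  f(comb(d, a))  →  f(comb(a, d))
Sort:  comb(a, b, d, f(comb(a, d)), g(a, d), g(comb(b, d), comb(a, b)), g(d, a))
Reassemble:  g(f(comb(a, b, d, f(comb(a, d)), g(a, d), g(comb(b, d), comb(a, b)), g(d, a))), g(comb(a, f(comb(a, b, d, g(d, b))), g(comb(a, b, d), a)), d))

Answer: g(f(comb(a, b, d, f(comb(a, d)), g(a, d), g(comb(b, d), comb(a, b)), g(d, a))), g(comb(a, f(comb(a, b, d, g(d, b))), g(comb(a, b, d), a)), d))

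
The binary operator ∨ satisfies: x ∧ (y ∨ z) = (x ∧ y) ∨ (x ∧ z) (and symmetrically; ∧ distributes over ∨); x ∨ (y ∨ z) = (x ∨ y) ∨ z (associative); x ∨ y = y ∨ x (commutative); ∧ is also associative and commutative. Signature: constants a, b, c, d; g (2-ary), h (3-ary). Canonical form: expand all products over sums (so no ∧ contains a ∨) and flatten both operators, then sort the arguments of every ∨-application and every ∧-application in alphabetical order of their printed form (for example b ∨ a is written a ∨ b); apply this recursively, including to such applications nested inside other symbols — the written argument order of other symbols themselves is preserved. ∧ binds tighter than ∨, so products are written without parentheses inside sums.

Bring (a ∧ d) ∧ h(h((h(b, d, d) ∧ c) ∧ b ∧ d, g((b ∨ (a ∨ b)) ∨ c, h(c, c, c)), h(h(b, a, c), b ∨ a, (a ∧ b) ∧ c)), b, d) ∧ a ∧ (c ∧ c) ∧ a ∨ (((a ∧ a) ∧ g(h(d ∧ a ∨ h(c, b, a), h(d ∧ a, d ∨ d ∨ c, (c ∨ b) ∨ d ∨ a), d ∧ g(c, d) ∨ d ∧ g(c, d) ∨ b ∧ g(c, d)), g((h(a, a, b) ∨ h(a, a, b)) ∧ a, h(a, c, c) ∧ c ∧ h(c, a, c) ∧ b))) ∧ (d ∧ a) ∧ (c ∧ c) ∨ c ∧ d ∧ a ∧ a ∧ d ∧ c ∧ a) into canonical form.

Answer: a ∧ a ∧ a ∧ c ∧ c ∧ d ∧ d ∨ a ∧ a ∧ a ∧ c ∧ c ∧ d ∧ g(h(a ∧ d ∨ h(c, b, a), h(a ∧ d, c ∨ d ∨ d, a ∨ b ∨ c ∨ d), b ∧ g(c, d) ∨ d ∧ g(c, d) ∨ d ∧ g(c, d)), g(a ∧ h(a, a, b) ∨ a ∧ h(a, a, b), b ∧ c ∧ h(a, c, c) ∧ h(c, a, c))) ∨ a ∧ a ∧ a ∧ c ∧ c ∧ d ∧ h(h(b ∧ c ∧ d ∧ h(b, d, d), g(a ∨ b ∨ b ∨ c, h(c, c, c)), h(h(b, a, c), a ∨ b, a ∧ b ∧ c)), b, d)

Derivation:
Distribute:  a ∧ a ∧ a ∧ c ∧ c ∧ d ∧ h(h(b ∧ c ∧ d ∧ h(b, d, d), g(a ∨ b ∨ b ∨ c, h(c, c, c)), h(h(b, a, c), a ∨ b, a ∧ b ∧ c)), b, d) ∨ a ∧ a ∧ a ∧ c ∧ c ∧ d ∧ g(h(a ∧ d ∨ h(c, b, a), h(a ∧ d, c ∨ d ∨ d, a ∨ b ∨ c ∨ d), b ∧ g(c, d) ∨ d ∧ g(c, d) ∨ d ∧ g(c, d)), g(a ∧ h(a, a, b) ∨ a ∧ h(a, a, b), b ∧ c ∧ h(a, c, c) ∧ h(c, a, c))) ∨ a ∧ a ∧ a ∧ c ∧ c ∧ d ∧ d
Order the arguments:  a ∧ a ∧ a ∧ c ∧ c ∧ d ∧ d ∨ a ∧ a ∧ a ∧ c ∧ c ∧ d ∧ g(h(a ∧ d ∨ h(c, b, a), h(a ∧ d, c ∨ d ∨ d, a ∨ b ∨ c ∨ d), b ∧ g(c, d) ∨ d ∧ g(c, d) ∨ d ∧ g(c, d)), g(a ∧ h(a, a, b) ∨ a ∧ h(a, a, b), b ∧ c ∧ h(a, c, c) ∧ h(c, a, c))) ∨ a ∧ a ∧ a ∧ c ∧ c ∧ d ∧ h(h(b ∧ c ∧ d ∧ h(b, d, d), g(a ∨ b ∨ b ∨ c, h(c, c, c)), h(h(b, a, c), a ∨ b, a ∧ b ∧ c)), b, d)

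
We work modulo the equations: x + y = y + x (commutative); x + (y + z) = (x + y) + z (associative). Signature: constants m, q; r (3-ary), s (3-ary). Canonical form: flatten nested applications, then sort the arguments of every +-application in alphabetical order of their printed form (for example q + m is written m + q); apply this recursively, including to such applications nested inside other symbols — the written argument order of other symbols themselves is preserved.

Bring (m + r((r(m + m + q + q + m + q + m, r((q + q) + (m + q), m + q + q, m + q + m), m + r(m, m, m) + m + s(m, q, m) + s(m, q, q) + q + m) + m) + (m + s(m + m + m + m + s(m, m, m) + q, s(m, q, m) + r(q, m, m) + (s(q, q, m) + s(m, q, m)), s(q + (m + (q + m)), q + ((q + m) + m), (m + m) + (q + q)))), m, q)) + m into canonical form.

Answer: m + m + r(m + m + r(m + m + m + m + q + q + q, r(m + q + q + q, m + q + q, m + m + q), m + m + m + q + r(m, m, m) + s(m, q, m) + s(m, q, q)) + s(m + m + m + m + q + s(m, m, m), r(q, m, m) + s(m, q, m) + s(m, q, m) + s(q, q, m), s(m + m + q + q, m + m + q + q, m + m + q + q)), m, q)

Derivation:
Merge nested applications:  m + r((r(m + m + q + q + m + q + m, r((q + q) + (m + q), m + q + q, m + q + m), m + r(m, m, m) + m + s(m, q, m) + s(m, q, q) + q + m) + m) + (m + s(m + m + m + m + s(m, m, m) + q, s(m, q, m) + r(q, m, m) + (s(q, q, m) + s(m, q, m)), s(q + (m + (q + m)), q + ((q + m) + m), (m + m) + (q + q)))), m, q) + m
Inside:  r((r(m + m + q + q + m + q + m, r((q + q) + (m + q), m + q + q, m + q + m), m + r(m, m, m) + m + s(m, q, m) + s(m, q, q) + q + m) + m) + (m + s(m + m + m + m + s(m, m, m) + q, s(m, q, m) + r(q, m, m) + (s(q, q, m) + s(m, q, m)), s(q + (m + (q + m)), q + ((q + m) + m), (m + m) + (q + q)))), m, q)  →  r(m + m + r(m + m + m + m + q + q + q, r(m + q + q + q, m + q + q, m + m + q), m + m + m + q + r(m, m, m) + s(m, q, m) + s(m, q, q)) + s(m + m + m + m + q + s(m, m, m), r(q, m, m) + s(m, q, m) + s(m, q, m) + s(q, q, m), s(m + m + q + q, m + m + q + q, m + m + q + q)), m, q)
Order the arguments:  m + m + r(m + m + r(m + m + m + m + q + q + q, r(m + q + q + q, m + q + q, m + m + q), m + m + m + q + r(m, m, m) + s(m, q, m) + s(m, q, q)) + s(m + m + m + m + q + s(m, m, m), r(q, m, m) + s(m, q, m) + s(m, q, m) + s(q, q, m), s(m + m + q + q, m + m + q + q, m + m + q + q)), m, q)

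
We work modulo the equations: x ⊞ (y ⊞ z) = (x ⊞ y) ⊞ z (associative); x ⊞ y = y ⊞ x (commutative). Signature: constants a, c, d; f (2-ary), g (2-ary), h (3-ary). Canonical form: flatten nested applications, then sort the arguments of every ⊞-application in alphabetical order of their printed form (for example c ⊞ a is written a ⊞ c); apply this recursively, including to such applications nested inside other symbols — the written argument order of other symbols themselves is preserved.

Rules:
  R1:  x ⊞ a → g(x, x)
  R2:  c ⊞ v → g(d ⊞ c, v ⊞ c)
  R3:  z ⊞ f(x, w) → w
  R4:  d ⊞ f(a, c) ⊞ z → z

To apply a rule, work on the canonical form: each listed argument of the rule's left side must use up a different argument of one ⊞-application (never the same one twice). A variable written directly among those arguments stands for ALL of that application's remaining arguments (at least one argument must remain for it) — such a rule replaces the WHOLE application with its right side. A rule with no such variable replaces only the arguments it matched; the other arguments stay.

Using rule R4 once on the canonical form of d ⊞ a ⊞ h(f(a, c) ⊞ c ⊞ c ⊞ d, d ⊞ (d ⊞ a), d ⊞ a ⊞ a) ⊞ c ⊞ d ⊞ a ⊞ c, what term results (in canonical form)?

Answer: a ⊞ a ⊞ c ⊞ c ⊞ d ⊞ d ⊞ h(c ⊞ c, a ⊞ d ⊞ d, a ⊞ a ⊞ d)

Derivation:
Canonical form:  a ⊞ a ⊞ c ⊞ c ⊞ d ⊞ d ⊞ h(c ⊞ c ⊞ d ⊞ f(a, c), a ⊞ d ⊞ d, a ⊞ a ⊞ d)
Match R4:  consume d, f(a, c);  z := c ⊞ c
The extension variable absorbs all remaining arguments, so the whole application is rewritten.
Result:  a ⊞ a ⊞ c ⊞ c ⊞ d ⊞ d ⊞ h(c ⊞ c, a ⊞ d ⊞ d, a ⊞ a ⊞ d)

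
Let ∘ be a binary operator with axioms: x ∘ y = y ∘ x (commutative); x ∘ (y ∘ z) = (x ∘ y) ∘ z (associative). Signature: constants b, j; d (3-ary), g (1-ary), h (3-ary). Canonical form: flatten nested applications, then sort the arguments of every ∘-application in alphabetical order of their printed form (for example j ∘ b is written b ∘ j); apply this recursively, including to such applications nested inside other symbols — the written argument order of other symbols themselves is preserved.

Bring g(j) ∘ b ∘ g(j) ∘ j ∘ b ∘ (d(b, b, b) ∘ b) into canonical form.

Answer: b ∘ b ∘ b ∘ d(b, b, b) ∘ g(j) ∘ g(j) ∘ j

Derivation:
Un-nest:  g(j) ∘ b ∘ g(j) ∘ j ∘ b ∘ d(b, b, b) ∘ b
Sort:  b ∘ b ∘ b ∘ d(b, b, b) ∘ g(j) ∘ g(j) ∘ j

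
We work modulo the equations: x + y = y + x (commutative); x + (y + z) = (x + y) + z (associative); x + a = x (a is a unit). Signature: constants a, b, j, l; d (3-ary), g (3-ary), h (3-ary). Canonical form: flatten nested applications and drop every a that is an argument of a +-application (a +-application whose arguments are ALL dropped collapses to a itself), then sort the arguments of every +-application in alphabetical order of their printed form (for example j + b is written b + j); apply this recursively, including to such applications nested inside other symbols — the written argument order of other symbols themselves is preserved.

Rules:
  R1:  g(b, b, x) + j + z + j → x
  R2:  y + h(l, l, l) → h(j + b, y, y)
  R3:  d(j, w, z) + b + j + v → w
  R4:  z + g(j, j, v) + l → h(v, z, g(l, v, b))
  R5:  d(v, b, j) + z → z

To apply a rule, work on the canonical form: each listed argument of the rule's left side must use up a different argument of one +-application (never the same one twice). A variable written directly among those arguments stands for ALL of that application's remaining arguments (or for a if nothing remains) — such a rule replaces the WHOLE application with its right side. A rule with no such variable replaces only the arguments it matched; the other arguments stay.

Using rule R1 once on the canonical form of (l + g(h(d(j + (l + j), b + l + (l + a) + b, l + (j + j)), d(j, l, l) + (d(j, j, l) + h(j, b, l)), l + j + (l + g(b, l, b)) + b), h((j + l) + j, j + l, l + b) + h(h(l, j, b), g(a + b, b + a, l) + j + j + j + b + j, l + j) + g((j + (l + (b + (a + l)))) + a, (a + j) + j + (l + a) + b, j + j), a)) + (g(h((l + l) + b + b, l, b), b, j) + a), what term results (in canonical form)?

Answer: g(h(b + b + l + l, l, b), b, j) + g(h(d(j + j + l, b + b + l + l, j + j + l), d(j, j, l) + d(j, l, l) + h(j, b, l), b + g(b, l, b) + j + l + l), g(b + j + l + l, b + j + j + l, j + j) + h(h(l, j, b), l, j + l) + h(j + j + l, j + l, b + l), a) + l

Derivation:
Canonical form:  g(h(b + b + l + l, l, b), b, j) + g(h(d(j + j + l, b + b + l + l, j + j + l), d(j, j, l) + d(j, l, l) + h(j, b, l), b + g(b, l, b) + j + l + l), g(b + j + l + l, b + j + j + l, j + j) + h(h(l, j, b), b + g(b, b, l) + j + j + j + j, j + l) + h(j + j + l, j + l, b + l), a) + l
R1 matches:  uses g(b, b, l), j, j;  x := l, z := b + j + j
Every leftover argument binds to the variable; the entire application is replaced.
Giving:  g(h(b + b + l + l, l, b), b, j) + g(h(d(j + j + l, b + b + l + l, j + j + l), d(j, j, l) + d(j, l, l) + h(j, b, l), b + g(b, l, b) + j + l + l), g(b + j + l + l, b + j + j + l, j + j) + h(h(l, j, b), l, j + l) + h(j + j + l, j + l, b + l), a) + l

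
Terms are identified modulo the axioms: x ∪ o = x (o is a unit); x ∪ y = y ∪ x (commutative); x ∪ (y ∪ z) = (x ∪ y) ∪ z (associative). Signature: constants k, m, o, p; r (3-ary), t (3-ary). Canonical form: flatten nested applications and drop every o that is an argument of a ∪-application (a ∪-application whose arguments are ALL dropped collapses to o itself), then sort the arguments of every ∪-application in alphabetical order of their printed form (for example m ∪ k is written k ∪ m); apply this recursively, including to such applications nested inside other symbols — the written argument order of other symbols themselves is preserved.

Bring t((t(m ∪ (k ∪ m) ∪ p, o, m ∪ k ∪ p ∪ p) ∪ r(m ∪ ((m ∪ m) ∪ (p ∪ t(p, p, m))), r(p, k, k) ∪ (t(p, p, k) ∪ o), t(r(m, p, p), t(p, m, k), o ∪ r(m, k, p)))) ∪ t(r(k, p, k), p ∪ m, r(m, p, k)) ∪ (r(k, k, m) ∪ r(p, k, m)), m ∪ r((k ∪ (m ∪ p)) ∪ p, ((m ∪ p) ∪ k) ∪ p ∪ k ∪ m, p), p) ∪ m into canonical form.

Answer: m ∪ t(r(k, k, m) ∪ r(m ∪ m ∪ m ∪ p ∪ t(p, p, m), r(p, k, k) ∪ t(p, p, k), t(r(m, p, p), t(p, m, k), r(m, k, p))) ∪ r(p, k, m) ∪ t(k ∪ m ∪ m ∪ p, o, k ∪ m ∪ p ∪ p) ∪ t(r(k, p, k), m ∪ p, r(m, p, k)), m ∪ r(k ∪ m ∪ p ∪ p, k ∪ k ∪ m ∪ m ∪ p ∪ p, p), p)

Derivation:
Simplify inside:  t((t(m ∪ (k ∪ m) ∪ p, o, m ∪ k ∪ p ∪ p) ∪ r(m ∪ ((m ∪ m) ∪ (p ∪ t(p, p, m))), r(p, k, k) ∪ (t(p, p, k) ∪ o), t(r(m, p, p), t(p, m, k), o ∪ r(m, k, p)))) ∪ t(r(k, p, k), p ∪ m, r(m, p, k)) ∪ (r(k, k, m) ∪ r(p, k, m)), m ∪ r((k ∪ (m ∪ p)) ∪ p, ((m ∪ p) ∪ k) ∪ p ∪ k ∪ m, p), p)  →  t(r(k, k, m) ∪ r(m ∪ m ∪ m ∪ p ∪ t(p, p, m), r(p, k, k) ∪ t(p, p, k), t(r(m, p, p), t(p, m, k), r(m, k, p))) ∪ r(p, k, m) ∪ t(k ∪ m ∪ m ∪ p, o, k ∪ m ∪ p ∪ p) ∪ t(r(k, p, k), m ∪ p, r(m, p, k)), m ∪ r(k ∪ m ∪ p ∪ p, k ∪ k ∪ m ∪ m ∪ p ∪ p, p), p)
Sort:  m ∪ t(r(k, k, m) ∪ r(m ∪ m ∪ m ∪ p ∪ t(p, p, m), r(p, k, k) ∪ t(p, p, k), t(r(m, p, p), t(p, m, k), r(m, k, p))) ∪ r(p, k, m) ∪ t(k ∪ m ∪ m ∪ p, o, k ∪ m ∪ p ∪ p) ∪ t(r(k, p, k), m ∪ p, r(m, p, k)), m ∪ r(k ∪ m ∪ p ∪ p, k ∪ k ∪ m ∪ m ∪ p ∪ p, p), p)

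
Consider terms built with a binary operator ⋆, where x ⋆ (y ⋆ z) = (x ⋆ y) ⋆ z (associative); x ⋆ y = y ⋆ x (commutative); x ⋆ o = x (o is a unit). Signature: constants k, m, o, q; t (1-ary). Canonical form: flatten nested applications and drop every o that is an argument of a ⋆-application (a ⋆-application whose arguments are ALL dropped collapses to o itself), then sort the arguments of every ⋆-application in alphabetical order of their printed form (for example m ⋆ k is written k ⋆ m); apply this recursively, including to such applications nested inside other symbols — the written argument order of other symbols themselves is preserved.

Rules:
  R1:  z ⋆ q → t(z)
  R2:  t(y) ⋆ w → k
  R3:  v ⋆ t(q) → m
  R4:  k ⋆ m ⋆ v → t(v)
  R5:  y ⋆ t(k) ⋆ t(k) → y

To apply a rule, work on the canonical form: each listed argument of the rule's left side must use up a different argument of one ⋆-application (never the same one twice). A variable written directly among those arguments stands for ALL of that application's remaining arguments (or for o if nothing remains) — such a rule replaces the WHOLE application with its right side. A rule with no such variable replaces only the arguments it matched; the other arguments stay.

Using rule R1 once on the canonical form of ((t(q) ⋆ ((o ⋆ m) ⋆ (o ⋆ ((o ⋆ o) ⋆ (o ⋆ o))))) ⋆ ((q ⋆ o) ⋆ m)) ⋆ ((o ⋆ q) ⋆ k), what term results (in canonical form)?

Answer: t(k ⋆ m ⋆ m ⋆ q ⋆ t(q))

Derivation:
Canonical form:  k ⋆ m ⋆ m ⋆ q ⋆ q ⋆ t(q)
Match R1:  consume q;  z := k ⋆ m ⋆ m ⋆ q ⋆ t(q)
The variable takes the whole remainder — replace the entire application.
New term:  t(k ⋆ m ⋆ m ⋆ q ⋆ t(q))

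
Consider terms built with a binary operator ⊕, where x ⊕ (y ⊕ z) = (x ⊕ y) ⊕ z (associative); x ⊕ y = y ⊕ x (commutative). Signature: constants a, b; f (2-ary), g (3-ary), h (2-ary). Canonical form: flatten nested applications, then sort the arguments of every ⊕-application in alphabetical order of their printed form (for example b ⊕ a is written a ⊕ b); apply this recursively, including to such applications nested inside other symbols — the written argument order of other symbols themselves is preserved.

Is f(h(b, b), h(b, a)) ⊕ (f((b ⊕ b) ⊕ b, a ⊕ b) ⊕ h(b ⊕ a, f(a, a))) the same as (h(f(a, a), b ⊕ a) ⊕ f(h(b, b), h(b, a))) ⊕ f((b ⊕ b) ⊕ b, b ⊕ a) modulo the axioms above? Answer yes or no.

Answer: no — f(b ⊕ b ⊕ b, a ⊕ b) ⊕ f(h(b, b), h(b, a)) ⊕ h(a ⊕ b, f(a, a)) vs f(b ⊕ b ⊕ b, a ⊕ b) ⊕ f(h(b, b), h(b, a)) ⊕ h(f(a, a), a ⊕ b)

Derivation:
Left:  f(h(b, b), h(b, a)) ⊕ (f((b ⊕ b) ⊕ b, a ⊕ b) ⊕ h(b ⊕ a, f(a, a)))
  Merge nested applications:  f(h(b, b), h(b, a)) ⊕ f((b ⊕ b) ⊕ b, a ⊕ b) ⊕ h(b ⊕ a, f(a, a))
  Inside:  f((b ⊕ b) ⊕ b, a ⊕ b)  →  f(b ⊕ b ⊕ b, a ⊕ b)
  Canonicalize subterm:  h(b ⊕ a, f(a, a))  →  h(a ⊕ b, f(a, a))
  Sort:  f(b ⊕ b ⊕ b, a ⊕ b) ⊕ f(h(b, b), h(b, a)) ⊕ h(a ⊕ b, f(a, a))
Right:  (h(f(a, a), b ⊕ a) ⊕ f(h(b, b), h(b, a))) ⊕ f((b ⊕ b) ⊕ b, b ⊕ a)
  Flatten:  h(f(a, a), b ⊕ a) ⊕ f(h(b, b), h(b, a)) ⊕ f((b ⊕ b) ⊕ b, b ⊕ a)
  Inside:  h(f(a, a), b ⊕ a)  →  h(f(a, a), a ⊕ b)
  Canonicalize subterm:  f((b ⊕ b) ⊕ b, b ⊕ a)  →  f(b ⊕ b ⊕ b, a ⊕ b)
  Sort:  f(b ⊕ b ⊕ b, a ⊕ b) ⊕ f(h(b, b), h(b, a)) ⊕ h(f(a, a), a ⊕ b)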